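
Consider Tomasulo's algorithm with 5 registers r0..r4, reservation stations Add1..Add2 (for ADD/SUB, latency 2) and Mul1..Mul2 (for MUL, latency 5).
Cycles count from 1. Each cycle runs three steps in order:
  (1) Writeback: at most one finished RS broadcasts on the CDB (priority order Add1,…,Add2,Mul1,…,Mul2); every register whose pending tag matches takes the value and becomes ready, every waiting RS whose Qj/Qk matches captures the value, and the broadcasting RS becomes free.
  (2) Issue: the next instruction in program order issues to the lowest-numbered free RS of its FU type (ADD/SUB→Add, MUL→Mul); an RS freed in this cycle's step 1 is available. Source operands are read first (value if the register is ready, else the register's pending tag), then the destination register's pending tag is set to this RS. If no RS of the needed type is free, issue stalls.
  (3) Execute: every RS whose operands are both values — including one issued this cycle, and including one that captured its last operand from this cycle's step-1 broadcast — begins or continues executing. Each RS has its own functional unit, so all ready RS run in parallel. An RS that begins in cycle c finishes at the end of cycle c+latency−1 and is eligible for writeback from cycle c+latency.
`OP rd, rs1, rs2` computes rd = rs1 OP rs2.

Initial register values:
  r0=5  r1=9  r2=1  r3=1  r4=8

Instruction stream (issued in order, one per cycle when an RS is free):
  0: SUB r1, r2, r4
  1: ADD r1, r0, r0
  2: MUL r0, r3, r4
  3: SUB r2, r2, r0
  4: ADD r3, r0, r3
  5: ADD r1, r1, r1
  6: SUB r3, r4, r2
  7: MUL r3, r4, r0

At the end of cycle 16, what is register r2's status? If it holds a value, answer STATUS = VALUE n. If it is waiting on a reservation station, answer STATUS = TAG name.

cycle 1: issue SUB r1<-Add1 // r0:5,r1:Add1,r2:1,r3:1,r4:8
cycle 2: issue ADD r1<-Add2 // r0:5,r1:Add2,r2:1,r3:1,r4:8
cycle 3: CDB Add1=-7; issue MUL r0<-Mul1 // r0:Mul1,r1:Add2,r2:1,r3:1,r4:8
cycle 4: CDB Add2=10; issue SUB r2<-Add1 // r0:Mul1,r1:10,r2:Add1,r3:1,r4:8
cycle 5: issue ADD r3<-Add2 // r0:Mul1,r1:10,r2:Add1,r3:Add2,r4:8
cycle 6: stall // r0:Mul1,r1:10,r2:Add1,r3:Add2,r4:8
cycle 7: stall // r0:Mul1,r1:10,r2:Add1,r3:Add2,r4:8
cycle 8: CDB Mul1=8; stall // r0:8,r1:10,r2:Add1,r3:Add2,r4:8
cycle 9: stall // r0:8,r1:10,r2:Add1,r3:Add2,r4:8
cycle 10: CDB Add1=-7; issue ADD r1<-Add1 // r0:8,r1:Add1,r2:-7,r3:Add2,r4:8
cycle 11: CDB Add2=9; issue SUB r3<-Add2 // r0:8,r1:Add1,r2:-7,r3:Add2,r4:8
cycle 12: CDB Add1=20; issue MUL r3<-Mul1 // r0:8,r1:20,r2:-7,r3:Mul1,r4:8
cycle 13: CDB Add2=15 // r0:8,r1:20,r2:-7,r3:Mul1,r4:8
cycle 14: - // r0:8,r1:20,r2:-7,r3:Mul1,r4:8
cycle 15: - // r0:8,r1:20,r2:-7,r3:Mul1,r4:8
cycle 16: - // r0:8,r1:20,r2:-7,r3:Mul1,r4:8

STATUS = VALUE -7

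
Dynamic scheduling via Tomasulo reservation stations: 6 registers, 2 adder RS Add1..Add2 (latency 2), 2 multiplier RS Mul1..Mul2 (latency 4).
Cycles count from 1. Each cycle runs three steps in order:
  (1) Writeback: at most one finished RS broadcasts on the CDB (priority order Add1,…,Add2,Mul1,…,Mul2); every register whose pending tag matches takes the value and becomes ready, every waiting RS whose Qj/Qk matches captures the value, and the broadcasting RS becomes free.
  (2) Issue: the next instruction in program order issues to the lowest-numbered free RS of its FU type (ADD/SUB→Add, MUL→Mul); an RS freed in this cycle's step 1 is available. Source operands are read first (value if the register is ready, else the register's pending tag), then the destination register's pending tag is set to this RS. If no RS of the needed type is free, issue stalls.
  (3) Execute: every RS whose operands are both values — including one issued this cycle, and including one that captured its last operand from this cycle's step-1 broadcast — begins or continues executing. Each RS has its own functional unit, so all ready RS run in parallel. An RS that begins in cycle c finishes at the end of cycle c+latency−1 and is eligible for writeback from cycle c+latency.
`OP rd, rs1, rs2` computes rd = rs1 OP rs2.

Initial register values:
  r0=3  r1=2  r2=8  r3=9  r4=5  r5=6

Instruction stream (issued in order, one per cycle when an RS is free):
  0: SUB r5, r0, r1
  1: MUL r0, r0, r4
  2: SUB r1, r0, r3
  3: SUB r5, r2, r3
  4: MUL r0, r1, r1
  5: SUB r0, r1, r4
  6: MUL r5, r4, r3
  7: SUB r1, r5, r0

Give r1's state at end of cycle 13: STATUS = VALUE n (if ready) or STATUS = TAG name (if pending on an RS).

cycle 1: issue SUB r5<-Add1 // r0:3,r1:2,r2:8,r3:9,r4:5,r5:Add1
cycle 2: issue MUL r0<-Mul1 // r0:Mul1,r1:2,r2:8,r3:9,r4:5,r5:Add1
cycle 3: CDB Add1=1; issue SUB r1<-Add1 // r0:Mul1,r1:Add1,r2:8,r3:9,r4:5,r5:1
cycle 4: issue SUB r5<-Add2 // r0:Mul1,r1:Add1,r2:8,r3:9,r4:5,r5:Add2
cycle 5: issue MUL r0<-Mul2 // r0:Mul2,r1:Add1,r2:8,r3:9,r4:5,r5:Add2
cycle 6: CDB Add2=-1; issue SUB r0<-Add2 // r0:Add2,r1:Add1,r2:8,r3:9,r4:5,r5:-1
cycle 7: CDB Mul1=15; issue MUL r5<-Mul1 // r0:Add2,r1:Add1,r2:8,r3:9,r4:5,r5:Mul1
cycle 8: stall // r0:Add2,r1:Add1,r2:8,r3:9,r4:5,r5:Mul1
cycle 9: CDB Add1=6; issue SUB r1<-Add1 // r0:Add2,r1:Add1,r2:8,r3:9,r4:5,r5:Mul1
cycle 10: - // r0:Add2,r1:Add1,r2:8,r3:9,r4:5,r5:Mul1
cycle 11: CDB Add2=1 // r0:1,r1:Add1,r2:8,r3:9,r4:5,r5:Mul1
cycle 12: CDB Mul1=45 // r0:1,r1:Add1,r2:8,r3:9,r4:5,r5:45
cycle 13: CDB Mul2=36 // r0:1,r1:Add1,r2:8,r3:9,r4:5,r5:45

STATUS = TAG Add1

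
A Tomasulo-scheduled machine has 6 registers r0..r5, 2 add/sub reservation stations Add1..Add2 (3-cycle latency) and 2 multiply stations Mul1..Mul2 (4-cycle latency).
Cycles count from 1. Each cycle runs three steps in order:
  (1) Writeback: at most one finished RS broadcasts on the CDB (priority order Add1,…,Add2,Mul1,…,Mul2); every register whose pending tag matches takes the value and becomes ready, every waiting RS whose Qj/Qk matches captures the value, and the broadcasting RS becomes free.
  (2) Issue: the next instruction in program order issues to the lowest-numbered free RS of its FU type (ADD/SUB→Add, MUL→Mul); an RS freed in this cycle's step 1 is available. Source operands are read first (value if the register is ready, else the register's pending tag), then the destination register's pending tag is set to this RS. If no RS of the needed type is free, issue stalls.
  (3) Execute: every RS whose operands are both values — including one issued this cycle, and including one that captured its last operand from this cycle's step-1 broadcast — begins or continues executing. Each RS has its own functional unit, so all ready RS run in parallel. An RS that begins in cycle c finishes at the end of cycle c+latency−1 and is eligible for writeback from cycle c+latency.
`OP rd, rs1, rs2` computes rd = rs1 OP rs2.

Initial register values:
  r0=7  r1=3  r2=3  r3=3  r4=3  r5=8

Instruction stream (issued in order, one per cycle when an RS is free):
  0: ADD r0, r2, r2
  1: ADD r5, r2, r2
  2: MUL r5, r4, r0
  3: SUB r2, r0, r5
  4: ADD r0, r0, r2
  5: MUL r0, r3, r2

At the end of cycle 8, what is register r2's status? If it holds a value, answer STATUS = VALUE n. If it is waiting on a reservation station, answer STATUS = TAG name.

STATUS = TAG Add1

cycle 1: issue ADD r0<-Add1 // r0:Add1,r1:3,r2:3,r3:3,r4:3,r5:8
cycle 2: issue ADD r5<-Add2 // r0:Add1,r1:3,r2:3,r3:3,r4:3,r5:Add2
cycle 3: issue MUL r5<-Mul1 // r0:Add1,r1:3,r2:3,r3:3,r4:3,r5:Mul1
cycle 4: CDB Add1=6; issue SUB r2<-Add1 // r0:6,r1:3,r2:Add1,r3:3,r4:3,r5:Mul1
cycle 5: CDB Add2=6; issue ADD r0<-Add2 // r0:Add2,r1:3,r2:Add1,r3:3,r4:3,r5:Mul1
cycle 6: issue MUL r0<-Mul2 // r0:Mul2,r1:3,r2:Add1,r3:3,r4:3,r5:Mul1
cycle 7: - // r0:Mul2,r1:3,r2:Add1,r3:3,r4:3,r5:Mul1
cycle 8: CDB Mul1=18 // r0:Mul2,r1:3,r2:Add1,r3:3,r4:3,r5:18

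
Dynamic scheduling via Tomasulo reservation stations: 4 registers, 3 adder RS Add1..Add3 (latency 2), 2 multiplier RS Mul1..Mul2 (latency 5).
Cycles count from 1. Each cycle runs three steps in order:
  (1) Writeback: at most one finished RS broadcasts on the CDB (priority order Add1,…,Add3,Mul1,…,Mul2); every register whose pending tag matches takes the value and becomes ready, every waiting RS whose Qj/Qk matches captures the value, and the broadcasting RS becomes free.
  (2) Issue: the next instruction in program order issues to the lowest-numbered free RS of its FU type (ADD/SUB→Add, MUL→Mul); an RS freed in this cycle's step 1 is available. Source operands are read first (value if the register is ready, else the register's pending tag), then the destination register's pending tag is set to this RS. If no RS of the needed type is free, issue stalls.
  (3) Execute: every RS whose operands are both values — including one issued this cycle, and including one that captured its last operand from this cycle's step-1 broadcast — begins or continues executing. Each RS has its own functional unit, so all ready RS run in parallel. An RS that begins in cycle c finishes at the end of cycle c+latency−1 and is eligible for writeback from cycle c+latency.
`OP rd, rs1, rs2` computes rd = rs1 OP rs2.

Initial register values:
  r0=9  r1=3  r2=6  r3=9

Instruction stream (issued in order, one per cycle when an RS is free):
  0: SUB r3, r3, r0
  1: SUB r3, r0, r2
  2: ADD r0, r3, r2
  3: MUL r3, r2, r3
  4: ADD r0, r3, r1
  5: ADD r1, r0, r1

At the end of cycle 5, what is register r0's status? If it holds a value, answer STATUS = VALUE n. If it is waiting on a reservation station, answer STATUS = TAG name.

c1: issue SUB r3<-Add1 | r0:9,r1:3,r2:6,r3:Add1
c2: issue SUB r3<-Add2 | r0:9,r1:3,r2:6,r3:Add2
c3: CDB Add1=0; issue ADD r0<-Add1 | r0:Add1,r1:3,r2:6,r3:Add2
c4: CDB Add2=3; issue MUL r3<-Mul1 | r0:Add1,r1:3,r2:6,r3:Mul1
c5: issue ADD r0<-Add2 | r0:Add2,r1:3,r2:6,r3:Mul1

STATUS = TAG Add2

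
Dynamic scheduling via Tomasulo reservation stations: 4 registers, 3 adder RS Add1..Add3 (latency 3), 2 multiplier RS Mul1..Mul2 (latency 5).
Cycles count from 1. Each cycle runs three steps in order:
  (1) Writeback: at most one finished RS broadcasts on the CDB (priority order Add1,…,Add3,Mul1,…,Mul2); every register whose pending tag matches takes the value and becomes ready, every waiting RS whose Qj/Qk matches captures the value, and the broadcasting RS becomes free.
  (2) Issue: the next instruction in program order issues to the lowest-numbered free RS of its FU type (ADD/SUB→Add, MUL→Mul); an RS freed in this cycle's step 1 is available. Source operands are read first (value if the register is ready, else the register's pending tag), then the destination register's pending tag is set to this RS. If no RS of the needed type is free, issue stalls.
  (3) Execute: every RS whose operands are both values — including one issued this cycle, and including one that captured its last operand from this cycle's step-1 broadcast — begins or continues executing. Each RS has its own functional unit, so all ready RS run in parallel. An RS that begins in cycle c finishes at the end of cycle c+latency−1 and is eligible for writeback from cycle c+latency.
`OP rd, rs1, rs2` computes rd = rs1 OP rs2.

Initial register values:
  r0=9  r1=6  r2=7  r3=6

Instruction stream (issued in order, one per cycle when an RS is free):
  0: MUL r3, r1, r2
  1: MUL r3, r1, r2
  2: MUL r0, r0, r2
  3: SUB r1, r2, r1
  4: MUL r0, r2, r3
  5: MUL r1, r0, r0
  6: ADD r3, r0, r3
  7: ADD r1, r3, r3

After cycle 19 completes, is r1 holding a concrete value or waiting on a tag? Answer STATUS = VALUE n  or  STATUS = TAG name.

cycle 1: issue MUL r3<-Mul1 // r0:9,r1:6,r2:7,r3:Mul1
cycle 2: issue MUL r3<-Mul2 // r0:9,r1:6,r2:7,r3:Mul2
cycle 3: stall // r0:9,r1:6,r2:7,r3:Mul2
cycle 4: stall // r0:9,r1:6,r2:7,r3:Mul2
cycle 5: stall // r0:9,r1:6,r2:7,r3:Mul2
cycle 6: CDB Mul1=42; issue MUL r0<-Mul1 // r0:Mul1,r1:6,r2:7,r3:Mul2
cycle 7: CDB Mul2=42; issue SUB r1<-Add1 // r0:Mul1,r1:Add1,r2:7,r3:42
cycle 8: issue MUL r0<-Mul2 // r0:Mul2,r1:Add1,r2:7,r3:42
cycle 9: stall // r0:Mul2,r1:Add1,r2:7,r3:42
cycle 10: CDB Add1=1; stall // r0:Mul2,r1:1,r2:7,r3:42
cycle 11: CDB Mul1=63; issue MUL r1<-Mul1 // r0:Mul2,r1:Mul1,r2:7,r3:42
cycle 12: issue ADD r3<-Add1 // r0:Mul2,r1:Mul1,r2:7,r3:Add1
cycle 13: CDB Mul2=294; issue ADD r1<-Add2 // r0:294,r1:Add2,r2:7,r3:Add1
cycle 14: - // r0:294,r1:Add2,r2:7,r3:Add1
cycle 15: - // r0:294,r1:Add2,r2:7,r3:Add1
cycle 16: CDB Add1=336 // r0:294,r1:Add2,r2:7,r3:336
cycle 17: - // r0:294,r1:Add2,r2:7,r3:336
cycle 18: CDB Mul1=86436 // r0:294,r1:Add2,r2:7,r3:336
cycle 19: CDB Add2=672 // r0:294,r1:672,r2:7,r3:336

STATUS = VALUE 672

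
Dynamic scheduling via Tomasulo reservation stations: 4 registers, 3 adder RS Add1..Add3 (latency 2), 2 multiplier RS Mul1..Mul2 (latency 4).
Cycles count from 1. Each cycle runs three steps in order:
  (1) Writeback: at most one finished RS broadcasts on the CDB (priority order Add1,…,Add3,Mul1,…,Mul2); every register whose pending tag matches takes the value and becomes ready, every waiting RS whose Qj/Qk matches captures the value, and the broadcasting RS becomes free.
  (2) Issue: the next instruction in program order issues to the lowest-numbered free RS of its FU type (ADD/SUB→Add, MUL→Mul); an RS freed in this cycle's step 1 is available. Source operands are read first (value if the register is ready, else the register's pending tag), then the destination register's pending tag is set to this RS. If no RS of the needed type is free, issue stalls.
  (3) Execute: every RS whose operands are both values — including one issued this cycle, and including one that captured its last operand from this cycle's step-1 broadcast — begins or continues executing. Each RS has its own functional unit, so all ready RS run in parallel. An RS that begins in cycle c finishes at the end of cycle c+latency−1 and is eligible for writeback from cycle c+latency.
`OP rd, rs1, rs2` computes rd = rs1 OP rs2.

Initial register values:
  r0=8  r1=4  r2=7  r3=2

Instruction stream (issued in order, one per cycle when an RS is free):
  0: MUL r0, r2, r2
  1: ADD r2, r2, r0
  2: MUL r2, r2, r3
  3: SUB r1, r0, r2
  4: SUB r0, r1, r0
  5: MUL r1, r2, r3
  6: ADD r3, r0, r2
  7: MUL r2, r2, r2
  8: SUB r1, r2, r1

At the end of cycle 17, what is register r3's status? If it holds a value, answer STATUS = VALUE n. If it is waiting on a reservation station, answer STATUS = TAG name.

STATUS = VALUE 0

  c1: issue MUL r0<-Mul1  regs: r0:Mul1,r1:4,r2:7,r3:2
  c2: issue ADD r2<-Add1  regs: r0:Mul1,r1:4,r2:Add1,r3:2
  c3: issue MUL r2<-Mul2  regs: r0:Mul1,r1:4,r2:Mul2,r3:2
  c4: issue SUB r1<-Add2  regs: r0:Mul1,r1:Add2,r2:Mul2,r3:2
  c5: CDB Mul1=49; issue SUB r0<-Add3  regs: r0:Add3,r1:Add2,r2:Mul2,r3:2
  c6: issue MUL r1<-Mul1  regs: r0:Add3,r1:Mul1,r2:Mul2,r3:2
  c7: CDB Add1=56; issue ADD r3<-Add1  regs: r0:Add3,r1:Mul1,r2:Mul2,r3:Add1
  c8: stall  regs: r0:Add3,r1:Mul1,r2:Mul2,r3:Add1
  c9: stall  regs: r0:Add3,r1:Mul1,r2:Mul2,r3:Add1
  c10: stall  regs: r0:Add3,r1:Mul1,r2:Mul2,r3:Add1
  c11: CDB Mul2=112; issue MUL r2<-Mul2  regs: r0:Add3,r1:Mul1,r2:Mul2,r3:Add1
  c12: stall  regs: r0:Add3,r1:Mul1,r2:Mul2,r3:Add1
  c13: CDB Add2=-63; issue SUB r1<-Add2  regs: r0:Add3,r1:Add2,r2:Mul2,r3:Add1
  c14: -  regs: r0:Add3,r1:Add2,r2:Mul2,r3:Add1
  c15: CDB Add3=-112  regs: r0:-112,r1:Add2,r2:Mul2,r3:Add1
  c16: CDB Mul1=224  regs: r0:-112,r1:Add2,r2:Mul2,r3:Add1
  c17: CDB Add1=0  regs: r0:-112,r1:Add2,r2:Mul2,r3:0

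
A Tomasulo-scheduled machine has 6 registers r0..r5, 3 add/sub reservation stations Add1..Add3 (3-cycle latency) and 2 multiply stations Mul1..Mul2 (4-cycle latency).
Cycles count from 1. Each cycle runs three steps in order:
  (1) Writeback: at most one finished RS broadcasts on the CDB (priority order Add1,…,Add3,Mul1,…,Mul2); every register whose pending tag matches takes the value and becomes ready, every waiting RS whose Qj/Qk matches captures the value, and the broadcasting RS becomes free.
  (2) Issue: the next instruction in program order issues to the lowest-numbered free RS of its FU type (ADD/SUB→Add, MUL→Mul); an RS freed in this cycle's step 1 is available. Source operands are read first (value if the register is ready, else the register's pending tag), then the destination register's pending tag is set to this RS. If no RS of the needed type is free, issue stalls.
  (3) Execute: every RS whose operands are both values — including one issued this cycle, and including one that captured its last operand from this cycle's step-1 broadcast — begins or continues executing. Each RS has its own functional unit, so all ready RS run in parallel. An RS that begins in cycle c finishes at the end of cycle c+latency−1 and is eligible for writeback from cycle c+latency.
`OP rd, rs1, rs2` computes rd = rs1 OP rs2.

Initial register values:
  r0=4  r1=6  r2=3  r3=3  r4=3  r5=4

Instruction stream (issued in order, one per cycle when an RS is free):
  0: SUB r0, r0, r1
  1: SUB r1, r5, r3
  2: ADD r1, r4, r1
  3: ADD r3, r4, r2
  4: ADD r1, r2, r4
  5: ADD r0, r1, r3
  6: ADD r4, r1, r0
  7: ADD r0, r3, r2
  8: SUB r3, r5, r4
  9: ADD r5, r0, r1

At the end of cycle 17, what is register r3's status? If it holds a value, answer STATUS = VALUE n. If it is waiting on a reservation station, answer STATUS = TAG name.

STATUS = VALUE -14

c1: issue SUB r0<-Add1 | r0:Add1,r1:6,r2:3,r3:3,r4:3,r5:4
c2: issue SUB r1<-Add2 | r0:Add1,r1:Add2,r2:3,r3:3,r4:3,r5:4
c3: issue ADD r1<-Add3 | r0:Add1,r1:Add3,r2:3,r3:3,r4:3,r5:4
c4: CDB Add1=-2; issue ADD r3<-Add1 | r0:-2,r1:Add3,r2:3,r3:Add1,r4:3,r5:4
c5: CDB Add2=1; issue ADD r1<-Add2 | r0:-2,r1:Add2,r2:3,r3:Add1,r4:3,r5:4
c6: stall | r0:-2,r1:Add2,r2:3,r3:Add1,r4:3,r5:4
c7: CDB Add1=6; issue ADD r0<-Add1 | r0:Add1,r1:Add2,r2:3,r3:6,r4:3,r5:4
c8: CDB Add2=6; issue ADD r4<-Add2 | r0:Add1,r1:6,r2:3,r3:6,r4:Add2,r5:4
c9: CDB Add3=4; issue ADD r0<-Add3 | r0:Add3,r1:6,r2:3,r3:6,r4:Add2,r5:4
c10: stall | r0:Add3,r1:6,r2:3,r3:6,r4:Add2,r5:4
c11: CDB Add1=12; issue SUB r3<-Add1 | r0:Add3,r1:6,r2:3,r3:Add1,r4:Add2,r5:4
c12: CDB Add3=9; issue ADD r5<-Add3 | r0:9,r1:6,r2:3,r3:Add1,r4:Add2,r5:Add3
c13: - | r0:9,r1:6,r2:3,r3:Add1,r4:Add2,r5:Add3
c14: CDB Add2=18 | r0:9,r1:6,r2:3,r3:Add1,r4:18,r5:Add3
c15: CDB Add3=15 | r0:9,r1:6,r2:3,r3:Add1,r4:18,r5:15
c16: - | r0:9,r1:6,r2:3,r3:Add1,r4:18,r5:15
c17: CDB Add1=-14 | r0:9,r1:6,r2:3,r3:-14,r4:18,r5:15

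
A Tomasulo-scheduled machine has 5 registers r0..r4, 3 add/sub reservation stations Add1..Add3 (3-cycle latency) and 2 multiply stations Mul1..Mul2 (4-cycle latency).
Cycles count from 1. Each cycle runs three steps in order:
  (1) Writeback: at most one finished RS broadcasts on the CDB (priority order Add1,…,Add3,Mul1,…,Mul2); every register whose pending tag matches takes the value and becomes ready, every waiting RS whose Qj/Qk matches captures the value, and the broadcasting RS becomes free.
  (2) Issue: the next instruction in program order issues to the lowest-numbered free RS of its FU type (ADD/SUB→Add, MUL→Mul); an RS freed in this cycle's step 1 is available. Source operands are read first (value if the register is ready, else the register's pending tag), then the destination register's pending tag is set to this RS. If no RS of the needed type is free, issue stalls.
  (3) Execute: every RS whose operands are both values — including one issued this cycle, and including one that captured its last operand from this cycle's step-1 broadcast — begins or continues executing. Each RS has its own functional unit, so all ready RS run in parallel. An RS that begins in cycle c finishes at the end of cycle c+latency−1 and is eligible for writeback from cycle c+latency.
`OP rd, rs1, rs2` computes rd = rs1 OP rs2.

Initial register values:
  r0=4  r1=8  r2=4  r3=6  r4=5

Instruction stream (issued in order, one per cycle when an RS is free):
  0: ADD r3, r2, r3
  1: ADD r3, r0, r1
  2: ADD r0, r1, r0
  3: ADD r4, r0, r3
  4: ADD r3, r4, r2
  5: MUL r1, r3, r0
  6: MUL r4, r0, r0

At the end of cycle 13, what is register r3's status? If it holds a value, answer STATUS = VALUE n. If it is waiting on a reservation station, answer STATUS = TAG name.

cycle 1: issue ADD r3<-Add1 // r0:4,r1:8,r2:4,r3:Add1,r4:5
cycle 2: issue ADD r3<-Add2 // r0:4,r1:8,r2:4,r3:Add2,r4:5
cycle 3: issue ADD r0<-Add3 // r0:Add3,r1:8,r2:4,r3:Add2,r4:5
cycle 4: CDB Add1=10; issue ADD r4<-Add1 // r0:Add3,r1:8,r2:4,r3:Add2,r4:Add1
cycle 5: CDB Add2=12; issue ADD r3<-Add2 // r0:Add3,r1:8,r2:4,r3:Add2,r4:Add1
cycle 6: CDB Add3=12; issue MUL r1<-Mul1 // r0:12,r1:Mul1,r2:4,r3:Add2,r4:Add1
cycle 7: issue MUL r4<-Mul2 // r0:12,r1:Mul1,r2:4,r3:Add2,r4:Mul2
cycle 8: - // r0:12,r1:Mul1,r2:4,r3:Add2,r4:Mul2
cycle 9: CDB Add1=24 // r0:12,r1:Mul1,r2:4,r3:Add2,r4:Mul2
cycle 10: - // r0:12,r1:Mul1,r2:4,r3:Add2,r4:Mul2
cycle 11: CDB Mul2=144 // r0:12,r1:Mul1,r2:4,r3:Add2,r4:144
cycle 12: CDB Add2=28 // r0:12,r1:Mul1,r2:4,r3:28,r4:144
cycle 13: - // r0:12,r1:Mul1,r2:4,r3:28,r4:144

STATUS = VALUE 28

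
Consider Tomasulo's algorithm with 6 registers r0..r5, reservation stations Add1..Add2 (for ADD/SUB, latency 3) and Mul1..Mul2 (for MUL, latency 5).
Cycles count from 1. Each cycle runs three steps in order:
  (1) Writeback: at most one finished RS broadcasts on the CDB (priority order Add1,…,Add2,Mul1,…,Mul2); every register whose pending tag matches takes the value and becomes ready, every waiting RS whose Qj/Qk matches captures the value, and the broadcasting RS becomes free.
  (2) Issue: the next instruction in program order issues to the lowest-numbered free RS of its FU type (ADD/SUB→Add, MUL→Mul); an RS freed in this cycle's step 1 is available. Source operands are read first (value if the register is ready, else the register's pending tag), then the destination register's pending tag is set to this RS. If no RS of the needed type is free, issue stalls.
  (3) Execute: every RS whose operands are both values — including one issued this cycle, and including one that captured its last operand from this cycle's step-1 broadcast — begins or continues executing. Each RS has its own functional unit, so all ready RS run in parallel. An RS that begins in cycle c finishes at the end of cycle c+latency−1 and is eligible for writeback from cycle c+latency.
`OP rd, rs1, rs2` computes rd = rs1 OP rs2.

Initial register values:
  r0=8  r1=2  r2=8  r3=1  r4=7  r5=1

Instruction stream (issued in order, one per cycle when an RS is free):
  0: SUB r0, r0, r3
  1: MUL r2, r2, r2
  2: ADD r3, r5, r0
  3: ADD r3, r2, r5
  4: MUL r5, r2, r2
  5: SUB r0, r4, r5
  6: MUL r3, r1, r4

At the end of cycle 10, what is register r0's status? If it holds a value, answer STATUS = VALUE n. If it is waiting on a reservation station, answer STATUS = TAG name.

STATUS = TAG Add2

c1: issue SUB r0<-Add1 | r0:Add1,r1:2,r2:8,r3:1,r4:7,r5:1
c2: issue MUL r2<-Mul1 | r0:Add1,r1:2,r2:Mul1,r3:1,r4:7,r5:1
c3: issue ADD r3<-Add2 | r0:Add1,r1:2,r2:Mul1,r3:Add2,r4:7,r5:1
c4: CDB Add1=7; issue ADD r3<-Add1 | r0:7,r1:2,r2:Mul1,r3:Add1,r4:7,r5:1
c5: issue MUL r5<-Mul2 | r0:7,r1:2,r2:Mul1,r3:Add1,r4:7,r5:Mul2
c6: stall | r0:7,r1:2,r2:Mul1,r3:Add1,r4:7,r5:Mul2
c7: CDB Add2=8; issue SUB r0<-Add2 | r0:Add2,r1:2,r2:Mul1,r3:Add1,r4:7,r5:Mul2
c8: CDB Mul1=64; issue MUL r3<-Mul1 | r0:Add2,r1:2,r2:64,r3:Mul1,r4:7,r5:Mul2
c9: - | r0:Add2,r1:2,r2:64,r3:Mul1,r4:7,r5:Mul2
c10: - | r0:Add2,r1:2,r2:64,r3:Mul1,r4:7,r5:Mul2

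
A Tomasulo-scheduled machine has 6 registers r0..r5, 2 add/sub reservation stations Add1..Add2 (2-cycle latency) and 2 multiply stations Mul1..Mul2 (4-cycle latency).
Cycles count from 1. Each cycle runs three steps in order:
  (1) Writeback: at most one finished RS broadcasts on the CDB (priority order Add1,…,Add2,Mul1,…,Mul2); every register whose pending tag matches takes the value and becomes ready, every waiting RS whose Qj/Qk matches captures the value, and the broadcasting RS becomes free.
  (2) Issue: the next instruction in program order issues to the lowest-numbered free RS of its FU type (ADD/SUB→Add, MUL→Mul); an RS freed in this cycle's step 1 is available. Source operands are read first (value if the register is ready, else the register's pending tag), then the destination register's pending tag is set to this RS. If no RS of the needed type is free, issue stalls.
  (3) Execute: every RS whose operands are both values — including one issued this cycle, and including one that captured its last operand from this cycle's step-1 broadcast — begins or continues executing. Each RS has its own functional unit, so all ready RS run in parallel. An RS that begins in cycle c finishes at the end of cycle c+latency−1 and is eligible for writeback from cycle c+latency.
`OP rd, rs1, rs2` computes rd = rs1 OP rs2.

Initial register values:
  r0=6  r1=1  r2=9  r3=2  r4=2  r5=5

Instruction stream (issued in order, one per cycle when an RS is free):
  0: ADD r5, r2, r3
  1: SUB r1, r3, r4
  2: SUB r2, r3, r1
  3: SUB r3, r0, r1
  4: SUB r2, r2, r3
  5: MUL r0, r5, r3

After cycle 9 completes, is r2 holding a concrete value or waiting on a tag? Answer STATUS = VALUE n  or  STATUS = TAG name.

STATUS = VALUE -4

cycle 1: issue ADD r5<-Add1 // r0:6,r1:1,r2:9,r3:2,r4:2,r5:Add1
cycle 2: issue SUB r1<-Add2 // r0:6,r1:Add2,r2:9,r3:2,r4:2,r5:Add1
cycle 3: CDB Add1=11; issue SUB r2<-Add1 // r0:6,r1:Add2,r2:Add1,r3:2,r4:2,r5:11
cycle 4: CDB Add2=0; issue SUB r3<-Add2 // r0:6,r1:0,r2:Add1,r3:Add2,r4:2,r5:11
cycle 5: stall // r0:6,r1:0,r2:Add1,r3:Add2,r4:2,r5:11
cycle 6: CDB Add1=2; issue SUB r2<-Add1 // r0:6,r1:0,r2:Add1,r3:Add2,r4:2,r5:11
cycle 7: CDB Add2=6; issue MUL r0<-Mul1 // r0:Mul1,r1:0,r2:Add1,r3:6,r4:2,r5:11
cycle 8: - // r0:Mul1,r1:0,r2:Add1,r3:6,r4:2,r5:11
cycle 9: CDB Add1=-4 // r0:Mul1,r1:0,r2:-4,r3:6,r4:2,r5:11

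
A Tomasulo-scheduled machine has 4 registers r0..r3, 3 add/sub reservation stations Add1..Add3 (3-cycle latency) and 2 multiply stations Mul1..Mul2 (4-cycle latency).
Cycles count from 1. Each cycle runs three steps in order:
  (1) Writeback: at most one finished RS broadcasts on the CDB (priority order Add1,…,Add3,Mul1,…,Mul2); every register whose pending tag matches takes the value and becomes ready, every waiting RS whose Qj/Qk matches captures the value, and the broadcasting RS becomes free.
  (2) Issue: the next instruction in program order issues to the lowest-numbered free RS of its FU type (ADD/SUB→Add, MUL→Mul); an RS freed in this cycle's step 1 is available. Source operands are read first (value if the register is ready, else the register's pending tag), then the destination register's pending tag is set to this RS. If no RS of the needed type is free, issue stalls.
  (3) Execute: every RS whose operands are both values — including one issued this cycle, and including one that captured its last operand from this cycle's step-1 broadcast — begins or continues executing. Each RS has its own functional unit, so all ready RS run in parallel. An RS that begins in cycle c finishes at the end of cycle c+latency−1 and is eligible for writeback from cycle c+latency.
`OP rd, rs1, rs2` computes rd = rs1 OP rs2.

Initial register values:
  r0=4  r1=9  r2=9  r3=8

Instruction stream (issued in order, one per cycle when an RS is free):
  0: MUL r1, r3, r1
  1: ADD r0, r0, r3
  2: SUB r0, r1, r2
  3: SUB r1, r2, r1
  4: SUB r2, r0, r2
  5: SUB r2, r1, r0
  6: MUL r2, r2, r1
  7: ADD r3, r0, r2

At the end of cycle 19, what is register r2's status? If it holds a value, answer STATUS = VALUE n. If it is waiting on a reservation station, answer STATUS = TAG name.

c1: issue MUL r1<-Mul1 | r0:4,r1:Mul1,r2:9,r3:8
c2: issue ADD r0<-Add1 | r0:Add1,r1:Mul1,r2:9,r3:8
c3: issue SUB r0<-Add2 | r0:Add2,r1:Mul1,r2:9,r3:8
c4: issue SUB r1<-Add3 | r0:Add2,r1:Add3,r2:9,r3:8
c5: CDB Add1=12; issue SUB r2<-Add1 | r0:Add2,r1:Add3,r2:Add1,r3:8
c6: CDB Mul1=72; stall | r0:Add2,r1:Add3,r2:Add1,r3:8
c7: stall | r0:Add2,r1:Add3,r2:Add1,r3:8
c8: stall | r0:Add2,r1:Add3,r2:Add1,r3:8
c9: CDB Add2=63; issue SUB r2<-Add2 | r0:63,r1:Add3,r2:Add2,r3:8
c10: CDB Add3=-63; issue MUL r2<-Mul1 | r0:63,r1:-63,r2:Mul1,r3:8
c11: issue ADD r3<-Add3 | r0:63,r1:-63,r2:Mul1,r3:Add3
c12: CDB Add1=54 | r0:63,r1:-63,r2:Mul1,r3:Add3
c13: CDB Add2=-126 | r0:63,r1:-63,r2:Mul1,r3:Add3
c14: - | r0:63,r1:-63,r2:Mul1,r3:Add3
c15: - | r0:63,r1:-63,r2:Mul1,r3:Add3
c16: - | r0:63,r1:-63,r2:Mul1,r3:Add3
c17: CDB Mul1=7938 | r0:63,r1:-63,r2:7938,r3:Add3
c18: - | r0:63,r1:-63,r2:7938,r3:Add3
c19: - | r0:63,r1:-63,r2:7938,r3:Add3

STATUS = VALUE 7938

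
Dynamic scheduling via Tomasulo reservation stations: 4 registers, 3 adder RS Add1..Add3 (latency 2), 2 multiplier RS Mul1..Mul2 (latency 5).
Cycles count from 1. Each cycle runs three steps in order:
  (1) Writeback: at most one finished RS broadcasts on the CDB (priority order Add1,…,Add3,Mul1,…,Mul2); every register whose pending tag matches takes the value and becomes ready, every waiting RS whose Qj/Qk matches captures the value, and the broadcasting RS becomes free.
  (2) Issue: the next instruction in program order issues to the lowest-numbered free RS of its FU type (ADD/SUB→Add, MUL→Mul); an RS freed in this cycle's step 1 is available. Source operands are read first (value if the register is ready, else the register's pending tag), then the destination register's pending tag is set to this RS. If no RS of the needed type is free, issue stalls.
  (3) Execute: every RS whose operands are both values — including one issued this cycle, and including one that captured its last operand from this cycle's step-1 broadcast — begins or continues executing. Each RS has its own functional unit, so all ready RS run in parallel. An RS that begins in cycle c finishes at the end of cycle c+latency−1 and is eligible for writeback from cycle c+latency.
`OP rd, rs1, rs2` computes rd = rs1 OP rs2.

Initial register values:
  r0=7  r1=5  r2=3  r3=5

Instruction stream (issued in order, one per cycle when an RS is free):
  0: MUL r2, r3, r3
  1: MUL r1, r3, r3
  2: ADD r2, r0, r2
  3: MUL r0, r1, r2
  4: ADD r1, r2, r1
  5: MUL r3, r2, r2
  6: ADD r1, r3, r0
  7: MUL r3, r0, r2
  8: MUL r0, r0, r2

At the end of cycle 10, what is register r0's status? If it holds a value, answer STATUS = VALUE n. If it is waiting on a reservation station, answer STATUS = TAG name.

  c1: issue MUL r2<-Mul1  regs: r0:7,r1:5,r2:Mul1,r3:5
  c2: issue MUL r1<-Mul2  regs: r0:7,r1:Mul2,r2:Mul1,r3:5
  c3: issue ADD r2<-Add1  regs: r0:7,r1:Mul2,r2:Add1,r3:5
  c4: stall  regs: r0:7,r1:Mul2,r2:Add1,r3:5
  c5: stall  regs: r0:7,r1:Mul2,r2:Add1,r3:5
  c6: CDB Mul1=25; issue MUL r0<-Mul1  regs: r0:Mul1,r1:Mul2,r2:Add1,r3:5
  c7: CDB Mul2=25; issue ADD r1<-Add2  regs: r0:Mul1,r1:Add2,r2:Add1,r3:5
  c8: CDB Add1=32; issue MUL r3<-Mul2  regs: r0:Mul1,r1:Add2,r2:32,r3:Mul2
  c9: issue ADD r1<-Add1  regs: r0:Mul1,r1:Add1,r2:32,r3:Mul2
  c10: CDB Add2=57; stall  regs: r0:Mul1,r1:Add1,r2:32,r3:Mul2

STATUS = TAG Mul1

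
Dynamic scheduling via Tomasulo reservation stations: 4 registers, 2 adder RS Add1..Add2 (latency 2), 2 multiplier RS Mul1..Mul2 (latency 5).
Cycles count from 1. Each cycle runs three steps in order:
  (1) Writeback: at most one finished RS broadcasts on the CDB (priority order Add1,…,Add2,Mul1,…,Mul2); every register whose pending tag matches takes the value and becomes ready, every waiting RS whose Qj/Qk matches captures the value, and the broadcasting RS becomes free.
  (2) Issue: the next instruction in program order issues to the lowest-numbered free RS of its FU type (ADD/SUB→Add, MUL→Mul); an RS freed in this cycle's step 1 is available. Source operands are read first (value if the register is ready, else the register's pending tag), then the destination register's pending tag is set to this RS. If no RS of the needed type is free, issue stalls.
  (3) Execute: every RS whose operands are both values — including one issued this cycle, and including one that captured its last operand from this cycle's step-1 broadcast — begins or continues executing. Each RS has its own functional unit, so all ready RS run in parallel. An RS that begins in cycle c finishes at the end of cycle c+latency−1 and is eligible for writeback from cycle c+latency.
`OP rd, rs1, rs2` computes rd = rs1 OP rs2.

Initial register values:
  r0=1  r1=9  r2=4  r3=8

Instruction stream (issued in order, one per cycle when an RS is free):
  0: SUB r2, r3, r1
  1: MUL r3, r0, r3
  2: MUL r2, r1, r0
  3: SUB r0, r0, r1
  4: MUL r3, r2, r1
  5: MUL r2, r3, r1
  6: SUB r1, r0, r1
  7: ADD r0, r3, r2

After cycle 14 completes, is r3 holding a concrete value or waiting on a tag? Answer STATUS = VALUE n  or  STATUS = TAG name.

  c1: issue SUB r2<-Add1  regs: r0:1,r1:9,r2:Add1,r3:8
  c2: issue MUL r3<-Mul1  regs: r0:1,r1:9,r2:Add1,r3:Mul1
  c3: CDB Add1=-1; issue MUL r2<-Mul2  regs: r0:1,r1:9,r2:Mul2,r3:Mul1
  c4: issue SUB r0<-Add1  regs: r0:Add1,r1:9,r2:Mul2,r3:Mul1
  c5: stall  regs: r0:Add1,r1:9,r2:Mul2,r3:Mul1
  c6: CDB Add1=-8; stall  regs: r0:-8,r1:9,r2:Mul2,r3:Mul1
  c7: CDB Mul1=8; issue MUL r3<-Mul1  regs: r0:-8,r1:9,r2:Mul2,r3:Mul1
  c8: CDB Mul2=9; issue MUL r2<-Mul2  regs: r0:-8,r1:9,r2:Mul2,r3:Mul1
  c9: issue SUB r1<-Add1  regs: r0:-8,r1:Add1,r2:Mul2,r3:Mul1
  c10: issue ADD r0<-Add2  regs: r0:Add2,r1:Add1,r2:Mul2,r3:Mul1
  c11: CDB Add1=-17  regs: r0:Add2,r1:-17,r2:Mul2,r3:Mul1
  c12: -  regs: r0:Add2,r1:-17,r2:Mul2,r3:Mul1
  c13: CDB Mul1=81  regs: r0:Add2,r1:-17,r2:Mul2,r3:81
  c14: -  regs: r0:Add2,r1:-17,r2:Mul2,r3:81

STATUS = VALUE 81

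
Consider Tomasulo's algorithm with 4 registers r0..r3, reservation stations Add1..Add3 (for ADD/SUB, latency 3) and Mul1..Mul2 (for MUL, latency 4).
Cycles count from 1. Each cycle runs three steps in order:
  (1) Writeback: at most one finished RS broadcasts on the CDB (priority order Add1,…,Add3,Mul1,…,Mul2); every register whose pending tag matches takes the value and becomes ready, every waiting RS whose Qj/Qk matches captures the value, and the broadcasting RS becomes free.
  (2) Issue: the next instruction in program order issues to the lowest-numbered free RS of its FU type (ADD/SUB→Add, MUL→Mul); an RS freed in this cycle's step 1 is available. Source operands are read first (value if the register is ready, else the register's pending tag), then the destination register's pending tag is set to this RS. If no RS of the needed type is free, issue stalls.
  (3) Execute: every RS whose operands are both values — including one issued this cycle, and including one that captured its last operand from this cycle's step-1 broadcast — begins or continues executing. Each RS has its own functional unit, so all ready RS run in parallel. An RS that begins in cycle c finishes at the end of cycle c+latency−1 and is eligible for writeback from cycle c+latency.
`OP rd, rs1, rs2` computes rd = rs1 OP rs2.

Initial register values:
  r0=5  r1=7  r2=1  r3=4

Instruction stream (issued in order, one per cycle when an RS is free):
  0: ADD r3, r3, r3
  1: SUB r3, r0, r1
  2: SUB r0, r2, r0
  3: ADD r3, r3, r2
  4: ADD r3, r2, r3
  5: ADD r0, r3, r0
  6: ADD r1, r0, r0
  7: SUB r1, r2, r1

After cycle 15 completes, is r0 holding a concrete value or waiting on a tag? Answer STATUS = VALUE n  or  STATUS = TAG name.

  c1: issue ADD r3<-Add1  regs: r0:5,r1:7,r2:1,r3:Add1
  c2: issue SUB r3<-Add2  regs: r0:5,r1:7,r2:1,r3:Add2
  c3: issue SUB r0<-Add3  regs: r0:Add3,r1:7,r2:1,r3:Add2
  c4: CDB Add1=8; issue ADD r3<-Add1  regs: r0:Add3,r1:7,r2:1,r3:Add1
  c5: CDB Add2=-2; issue ADD r3<-Add2  regs: r0:Add3,r1:7,r2:1,r3:Add2
  c6: CDB Add3=-4; issue ADD r0<-Add3  regs: r0:Add3,r1:7,r2:1,r3:Add2
  c7: stall  regs: r0:Add3,r1:7,r2:1,r3:Add2
  c8: CDB Add1=-1; issue ADD r1<-Add1  regs: r0:Add3,r1:Add1,r2:1,r3:Add2
  c9: stall  regs: r0:Add3,r1:Add1,r2:1,r3:Add2
  c10: stall  regs: r0:Add3,r1:Add1,r2:1,r3:Add2
  c11: CDB Add2=0; issue SUB r1<-Add2  regs: r0:Add3,r1:Add2,r2:1,r3:0
  c12: -  regs: r0:Add3,r1:Add2,r2:1,r3:0
  c13: -  regs: r0:Add3,r1:Add2,r2:1,r3:0
  c14: CDB Add3=-4  regs: r0:-4,r1:Add2,r2:1,r3:0
  c15: -  regs: r0:-4,r1:Add2,r2:1,r3:0

STATUS = VALUE -4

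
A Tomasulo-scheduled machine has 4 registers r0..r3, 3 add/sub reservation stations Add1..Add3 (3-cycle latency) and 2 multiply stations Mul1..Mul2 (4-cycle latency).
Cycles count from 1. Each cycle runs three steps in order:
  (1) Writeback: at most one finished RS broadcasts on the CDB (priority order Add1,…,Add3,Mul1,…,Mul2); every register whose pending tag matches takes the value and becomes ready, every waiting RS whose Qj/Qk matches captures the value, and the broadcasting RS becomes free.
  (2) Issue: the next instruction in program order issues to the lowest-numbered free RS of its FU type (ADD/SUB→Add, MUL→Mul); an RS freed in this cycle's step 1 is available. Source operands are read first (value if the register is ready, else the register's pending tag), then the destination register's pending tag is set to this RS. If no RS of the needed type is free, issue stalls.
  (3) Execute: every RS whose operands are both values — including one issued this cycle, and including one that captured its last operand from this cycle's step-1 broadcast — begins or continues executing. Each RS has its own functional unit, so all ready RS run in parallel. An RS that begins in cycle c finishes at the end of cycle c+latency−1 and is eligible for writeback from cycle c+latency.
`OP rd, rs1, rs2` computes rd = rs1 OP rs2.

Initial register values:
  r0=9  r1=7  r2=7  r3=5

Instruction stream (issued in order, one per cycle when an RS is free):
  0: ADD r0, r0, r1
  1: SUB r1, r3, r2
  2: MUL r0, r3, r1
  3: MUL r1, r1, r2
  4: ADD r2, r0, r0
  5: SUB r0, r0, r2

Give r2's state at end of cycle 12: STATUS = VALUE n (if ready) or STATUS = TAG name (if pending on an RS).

c1: issue ADD r0<-Add1 | r0:Add1,r1:7,r2:7,r3:5
c2: issue SUB r1<-Add2 | r0:Add1,r1:Add2,r2:7,r3:5
c3: issue MUL r0<-Mul1 | r0:Mul1,r1:Add2,r2:7,r3:5
c4: CDB Add1=16; issue MUL r1<-Mul2 | r0:Mul1,r1:Mul2,r2:7,r3:5
c5: CDB Add2=-2; issue ADD r2<-Add1 | r0:Mul1,r1:Mul2,r2:Add1,r3:5
c6: issue SUB r0<-Add2 | r0:Add2,r1:Mul2,r2:Add1,r3:5
c7: - | r0:Add2,r1:Mul2,r2:Add1,r3:5
c8: - | r0:Add2,r1:Mul2,r2:Add1,r3:5
c9: CDB Mul1=-10 | r0:Add2,r1:Mul2,r2:Add1,r3:5
c10: CDB Mul2=-14 | r0:Add2,r1:-14,r2:Add1,r3:5
c11: - | r0:Add2,r1:-14,r2:Add1,r3:5
c12: CDB Add1=-20 | r0:Add2,r1:-14,r2:-20,r3:5

STATUS = VALUE -20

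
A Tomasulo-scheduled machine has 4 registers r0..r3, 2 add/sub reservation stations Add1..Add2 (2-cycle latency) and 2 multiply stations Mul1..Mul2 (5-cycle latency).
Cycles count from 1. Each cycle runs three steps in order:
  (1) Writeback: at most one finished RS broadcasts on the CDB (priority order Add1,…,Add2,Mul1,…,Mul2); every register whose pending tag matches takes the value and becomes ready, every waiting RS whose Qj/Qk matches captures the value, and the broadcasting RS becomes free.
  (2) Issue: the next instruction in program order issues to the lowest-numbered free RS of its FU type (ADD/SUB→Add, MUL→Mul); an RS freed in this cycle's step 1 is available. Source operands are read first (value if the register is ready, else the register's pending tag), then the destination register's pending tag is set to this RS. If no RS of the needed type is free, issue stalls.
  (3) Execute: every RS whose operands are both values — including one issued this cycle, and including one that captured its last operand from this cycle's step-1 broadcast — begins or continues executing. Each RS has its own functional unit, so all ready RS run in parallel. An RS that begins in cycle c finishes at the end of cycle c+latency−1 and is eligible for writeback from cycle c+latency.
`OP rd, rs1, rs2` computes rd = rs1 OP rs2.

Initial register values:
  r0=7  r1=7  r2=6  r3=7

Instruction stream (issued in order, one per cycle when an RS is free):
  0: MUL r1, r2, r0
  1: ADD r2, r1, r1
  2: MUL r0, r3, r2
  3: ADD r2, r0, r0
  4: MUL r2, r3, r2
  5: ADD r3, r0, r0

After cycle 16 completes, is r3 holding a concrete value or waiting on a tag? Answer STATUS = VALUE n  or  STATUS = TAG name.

STATUS = VALUE 1176

c1: issue MUL r1<-Mul1 | r0:7,r1:Mul1,r2:6,r3:7
c2: issue ADD r2<-Add1 | r0:7,r1:Mul1,r2:Add1,r3:7
c3: issue MUL r0<-Mul2 | r0:Mul2,r1:Mul1,r2:Add1,r3:7
c4: issue ADD r2<-Add2 | r0:Mul2,r1:Mul1,r2:Add2,r3:7
c5: stall | r0:Mul2,r1:Mul1,r2:Add2,r3:7
c6: CDB Mul1=42; issue MUL r2<-Mul1 | r0:Mul2,r1:42,r2:Mul1,r3:7
c7: stall | r0:Mul2,r1:42,r2:Mul1,r3:7
c8: CDB Add1=84; issue ADD r3<-Add1 | r0:Mul2,r1:42,r2:Mul1,r3:Add1
c9: - | r0:Mul2,r1:42,r2:Mul1,r3:Add1
c10: - | r0:Mul2,r1:42,r2:Mul1,r3:Add1
c11: - | r0:Mul2,r1:42,r2:Mul1,r3:Add1
c12: - | r0:Mul2,r1:42,r2:Mul1,r3:Add1
c13: CDB Mul2=588 | r0:588,r1:42,r2:Mul1,r3:Add1
c14: - | r0:588,r1:42,r2:Mul1,r3:Add1
c15: CDB Add1=1176 | r0:588,r1:42,r2:Mul1,r3:1176
c16: CDB Add2=1176 | r0:588,r1:42,r2:Mul1,r3:1176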